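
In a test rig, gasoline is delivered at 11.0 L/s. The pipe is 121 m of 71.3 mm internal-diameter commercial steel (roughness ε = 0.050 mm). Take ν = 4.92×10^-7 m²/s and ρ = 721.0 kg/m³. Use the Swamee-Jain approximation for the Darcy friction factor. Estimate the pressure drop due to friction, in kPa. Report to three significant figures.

Δp ≈ 88.8 kPa

V = 4Q/(πD²) = 4·0.0110/(π·0.0713²) = 2.755 m/s
Re = VD/ν = 2.755·0.0713/4.92×10^-7 = 3.99×10^5 → turbulent
ε/D = 0.050/71.3 = 7.01×10^-4
Swamee-Jain: f = 0.01911
h_f = f(L/D)V²/(2g) = 0.01911·(121/0.0713)·2.755²/(2·9.81) = 12.55 m
Δp = ρg·h_f = 721.0·9.81·12.55 = 88.75 kPa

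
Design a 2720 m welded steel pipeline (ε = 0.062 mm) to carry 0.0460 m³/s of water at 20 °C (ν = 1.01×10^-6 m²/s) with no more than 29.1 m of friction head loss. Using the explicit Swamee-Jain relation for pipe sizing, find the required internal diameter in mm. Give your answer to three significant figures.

Swamee-Jain (Type III): D = 0.66·[ε^1.25·(LQ²/(gh_f))^4.75 + ν·Q^9.4·(L/(gh_f))^5.2]^0.04
LQ²/(gh_f) = 0.02016; L/(gh_f) = 9.528
Term 1 = ε^1.25·(…)^4.75 = 4.86×10^-14; Term 2 = ν·Q^9.4·(…)^5.2 = 3.35×10^-14
D = 0.66·(4.86×10^-14 + 3.35×10^-14)^0.04 = 0.1978 m = 198 mm
Check: V = 1.50 m/s, Re = 2.93×10^5, f = 0.01719, h_f = 27.0 m ≈ 29.1 m ✓

D ≈ 198 mm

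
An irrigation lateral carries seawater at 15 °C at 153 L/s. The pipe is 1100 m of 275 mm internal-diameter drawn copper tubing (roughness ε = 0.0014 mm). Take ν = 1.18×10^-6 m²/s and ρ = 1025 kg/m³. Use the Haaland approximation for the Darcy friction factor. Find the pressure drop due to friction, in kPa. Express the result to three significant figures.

V = 4Q/(πD²) = 4·0.153/(π·0.275²) = 2.576 m/s
Re = VD/ν = 2.576·0.275/1.18×10^-6 = 6.00×10^5 → turbulent
ε/D = 0.0014/275 = 5.09×10^-6
Haaland: f = 0.01271
h_f = f(L/D)V²/(2g) = 0.01271·(1100/0.275)·2.576²/(2·9.81) = 17.19 m
Δp = ρg·h_f = 1025·9.81·17.19 = 172.9 kPa

Δp ≈ 173 kPa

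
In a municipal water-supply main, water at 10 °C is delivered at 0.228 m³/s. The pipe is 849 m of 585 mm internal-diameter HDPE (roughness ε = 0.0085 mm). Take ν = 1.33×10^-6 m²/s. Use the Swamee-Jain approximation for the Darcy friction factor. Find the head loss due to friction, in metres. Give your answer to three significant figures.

V = 4Q/(πD²) = 4·0.228/(π·0.585²) = 0.8483 m/s
Re = VD/ν = 0.8483·0.585/1.33×10^-6 = 3.73×10^5 → turbulent
ε/D = 0.0085/585 = 1.45×10^-5
Swamee-Jain: f = 0.01400
h_f = f(L/D)V²/(2g) = 0.01400·(849/0.585)·0.8483²/(2·9.81) = 0.7451 m

h_f ≈ 0.745 m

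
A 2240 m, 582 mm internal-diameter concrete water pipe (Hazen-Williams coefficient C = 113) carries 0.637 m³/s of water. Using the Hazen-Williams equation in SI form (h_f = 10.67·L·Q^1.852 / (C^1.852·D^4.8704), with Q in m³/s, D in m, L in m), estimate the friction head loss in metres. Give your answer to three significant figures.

h_f ≈ 22.8 m

h_f = 10.67·2240·0.637^1.852 / (113^1.852·0.582^4.8704) = 22.82 m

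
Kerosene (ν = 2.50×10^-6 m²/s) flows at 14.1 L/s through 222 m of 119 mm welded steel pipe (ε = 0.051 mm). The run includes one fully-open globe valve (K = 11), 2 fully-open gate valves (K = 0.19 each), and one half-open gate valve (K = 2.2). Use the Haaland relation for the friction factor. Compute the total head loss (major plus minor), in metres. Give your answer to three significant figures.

H_L ≈ 4.37 m

V = 4Q/(πD²) = 1.268 m/s; V²/2g = 0.08192 m
Re = 6.03×10^4, ε/D = 4.29×10^-4 → f = 0.02133 (Haaland)
Major: h_f = f(L/D)·V²/2g = 0.02133·1866·0.08192 = 3.260 m
Minor: ΣK = 13.6; h_m = ΣK·V²/2g = 1.112 m
Total H_L = 3.260 + 1.112 = 4.372 m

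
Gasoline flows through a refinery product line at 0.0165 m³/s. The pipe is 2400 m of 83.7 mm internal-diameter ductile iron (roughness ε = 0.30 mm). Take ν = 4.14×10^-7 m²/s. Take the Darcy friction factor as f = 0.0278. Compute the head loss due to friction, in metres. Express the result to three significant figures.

V = 4Q/(πD²) = 4·0.0165/(π·0.0837²) = 2.999 m/s
h_f = f(L/D)V²/(2g) = 0.02780·(2400/0.0837)·2.999²/(2·9.81) = 365.4 m

h_f ≈ 365 m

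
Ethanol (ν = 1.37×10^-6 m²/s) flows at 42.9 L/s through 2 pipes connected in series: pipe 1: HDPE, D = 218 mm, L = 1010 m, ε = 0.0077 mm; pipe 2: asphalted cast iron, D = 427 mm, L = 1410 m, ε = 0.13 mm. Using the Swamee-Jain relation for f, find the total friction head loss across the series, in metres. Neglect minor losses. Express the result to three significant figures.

H ≈ 5.32 m

Pipe 1: V = 1.149 m/s, Re = 1.83×10^5, ε/D = 3.53×10^-5, f = 0.01611, h_1 = f(L/D)V²/2g = 5.025 m
Pipe 2: V = 0.2996 m/s, Re = 9.34×10^4, ε/D = 3.04×10^-4, f = 0.01972, h_2 = f(L/D)V²/2g = 0.2979 m
Series → Q common, losses add: H = Σh = 5.323 m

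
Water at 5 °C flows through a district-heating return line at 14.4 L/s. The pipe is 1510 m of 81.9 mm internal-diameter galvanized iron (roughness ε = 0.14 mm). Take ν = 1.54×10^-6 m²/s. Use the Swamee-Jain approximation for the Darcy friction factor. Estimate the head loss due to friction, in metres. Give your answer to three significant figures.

V = 4Q/(πD²) = 4·0.0144/(π·0.0819²) = 2.733 m/s
Re = VD/ν = 2.733·0.0819/1.54×10^-6 = 1.45×10^5 → turbulent
ε/D = 0.14/81.9 = 0.00171
Swamee-Jain: f = 0.02399
h_f = f(L/D)V²/(2g) = 0.02399·(1510/0.0819)·2.733²/(2·9.81) = 168.5 m

h_f ≈ 168 m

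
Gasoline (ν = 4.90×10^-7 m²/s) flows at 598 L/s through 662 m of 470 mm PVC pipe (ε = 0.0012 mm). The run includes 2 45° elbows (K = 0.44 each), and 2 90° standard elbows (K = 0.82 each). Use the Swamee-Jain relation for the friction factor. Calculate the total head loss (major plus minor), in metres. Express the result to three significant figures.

H_L ≈ 9.82 m

V = 4Q/(πD²) = 3.447 m/s; V²/2g = 0.6055 m
Re = 3.31×10^6, ε/D = 2.55×10^-6 → f = 0.009720 (Swamee-Jain)
Major: h_f = f(L/D)·V²/2g = 0.009720·1409·0.6055 = 8.290 m
Minor: ΣK = 2.52; h_m = ΣK·V²/2g = 1.526 m
Total H_L = 8.290 + 1.526 = 9.816 m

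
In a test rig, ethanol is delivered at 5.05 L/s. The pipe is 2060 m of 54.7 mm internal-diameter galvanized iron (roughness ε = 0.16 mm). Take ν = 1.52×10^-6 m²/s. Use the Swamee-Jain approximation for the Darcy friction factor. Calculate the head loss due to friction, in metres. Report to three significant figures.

V = 4Q/(πD²) = 4·0.00505/(π·0.0547²) = 2.149 m/s
Re = VD/ν = 2.149·0.0547/1.52×10^-6 = 7.73×10^4 → turbulent
ε/D = 0.16/54.7 = 0.00293
Swamee-Jain: f = 0.02793
h_f = f(L/D)V²/(2g) = 0.02793·(2060/0.0547)·2.149²/(2·9.81) = 247.6 m

h_f ≈ 248 m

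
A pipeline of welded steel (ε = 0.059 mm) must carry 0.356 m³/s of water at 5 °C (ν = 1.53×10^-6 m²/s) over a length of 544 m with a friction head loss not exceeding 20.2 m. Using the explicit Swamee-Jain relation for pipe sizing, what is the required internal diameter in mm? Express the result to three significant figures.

Swamee-Jain (Type III): D = 0.66·[ε^1.25·(LQ²/(gh_f))^4.75 + ν·Q^9.4·(L/(gh_f))^5.2]^0.04
LQ²/(gh_f) = 0.3479; L/(gh_f) = 2.745
Term 1 = ε^1.25·(…)^4.75 = 3.43×10^-8; Term 2 = ν·Q^9.4·(…)^5.2 = 1.77×10^-8
D = 0.66·(3.43×10^-8 + 1.77×10^-8)^0.04 = 0.3374 m = 337 mm
Check: V = 3.98 m/s, Re = 8.78×10^5, f = 0.01461, h_f = 19.0 m ≈ 20.2 m ✓

D ≈ 337 mm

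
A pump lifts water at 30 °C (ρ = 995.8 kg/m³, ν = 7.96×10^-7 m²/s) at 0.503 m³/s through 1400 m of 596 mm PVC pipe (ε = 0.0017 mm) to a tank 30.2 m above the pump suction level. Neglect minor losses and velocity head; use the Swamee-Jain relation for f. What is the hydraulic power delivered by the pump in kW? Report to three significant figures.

V = 4Q/(πD²) = 1.803 m/s; Re = 1.35×10^6; ε/D = 2.85×10^-6; f = 0.01113
h_f = f(L/D)V²/2g = 4.331 m
Total head H = z + h_f = 30.2 + 4.331 = 34.53 m
P_hyd = ρgQH = 995.8·9.81·0.503·34.53 = 169.7 kW

P_hyd ≈ 170 kW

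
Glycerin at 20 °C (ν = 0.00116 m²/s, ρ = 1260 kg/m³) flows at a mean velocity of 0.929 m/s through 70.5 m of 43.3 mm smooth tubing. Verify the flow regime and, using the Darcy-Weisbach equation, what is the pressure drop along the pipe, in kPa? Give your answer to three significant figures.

Δp ≈ 1630 kPa

Re = VD/ν = 0.929·0.04330/0.00116 = 34.7 → laminar (Re < 2300)
f = 64/Re = 1.846
h_f = f(L/D)V²/(2g) = 1.846·(70.5/0.04330)·0.929²/(2·9.81) = 132.2 m
Δp = ρg·h_f = 1260·9.81·132.2 = 1634 kPa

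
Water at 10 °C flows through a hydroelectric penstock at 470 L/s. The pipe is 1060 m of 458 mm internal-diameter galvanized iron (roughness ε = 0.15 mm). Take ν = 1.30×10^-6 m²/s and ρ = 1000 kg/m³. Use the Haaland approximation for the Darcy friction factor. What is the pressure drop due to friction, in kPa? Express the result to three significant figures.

Δp ≈ 149 kPa

V = 4Q/(πD²) = 4·0.470/(π·0.458²) = 2.853 m/s
Re = VD/ν = 2.853·0.458/1.30×10^-6 = 1.01×10^6 → turbulent
ε/D = 0.15/458 = 3.28×10^-4
Haaland: f = 0.01584
h_f = f(L/D)V²/(2g) = 0.01584·(1060/0.458)·2.853²/(2·9.81) = 15.21 m
Δp = ρg·h_f = 1000·9.81·15.21 = 149.2 kPa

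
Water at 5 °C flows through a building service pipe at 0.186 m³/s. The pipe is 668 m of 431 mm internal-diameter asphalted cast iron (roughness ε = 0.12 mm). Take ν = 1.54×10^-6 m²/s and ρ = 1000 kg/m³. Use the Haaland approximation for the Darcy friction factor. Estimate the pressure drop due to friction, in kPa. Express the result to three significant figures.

V = 4Q/(πD²) = 4·0.186/(π·0.431²) = 1.275 m/s
Re = VD/ν = 1.275·0.431/1.54×10^-6 = 3.57×10^5 → turbulent
ε/D = 0.12/431 = 2.78×10^-4
Haaland: f = 0.01639
h_f = f(L/D)V²/(2g) = 0.01639·(668/0.431)·1.275²/(2·9.81) = 2.105 m
Δp = ρg·h_f = 1000·9.81·2.105 = 20.65 kPa

Δp ≈ 20.6 kPa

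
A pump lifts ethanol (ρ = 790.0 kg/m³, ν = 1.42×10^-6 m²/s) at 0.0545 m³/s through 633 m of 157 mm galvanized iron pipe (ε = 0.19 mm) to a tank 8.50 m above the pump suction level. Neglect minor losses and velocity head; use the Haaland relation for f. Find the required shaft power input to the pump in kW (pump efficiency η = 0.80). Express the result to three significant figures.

V = 4Q/(πD²) = 2.815 m/s; Re = 3.11×10^5; ε/D = 0.00121; f = 0.02134
h_f = f(L/D)V²/2g = 34.76 m
Total head H = z + h_f = 8.50 + 34.76 = 43.26 m
P_hyd = ρgQH = 790.0·9.81·0.0545·43.26 = 18.27 kW
P_shaft = P_hyd/η = 18.27/0.80 = 22.84 kW

P_shaft ≈ 22.8 kW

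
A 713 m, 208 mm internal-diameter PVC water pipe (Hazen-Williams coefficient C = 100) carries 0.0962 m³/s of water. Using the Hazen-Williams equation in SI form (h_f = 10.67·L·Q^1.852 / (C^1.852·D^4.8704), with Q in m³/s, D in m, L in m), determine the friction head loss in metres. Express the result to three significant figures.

h_f ≈ 41.2 m

h_f = 10.67·713·0.0962^1.852 / (100^1.852·0.208^4.8704) = 41.25 m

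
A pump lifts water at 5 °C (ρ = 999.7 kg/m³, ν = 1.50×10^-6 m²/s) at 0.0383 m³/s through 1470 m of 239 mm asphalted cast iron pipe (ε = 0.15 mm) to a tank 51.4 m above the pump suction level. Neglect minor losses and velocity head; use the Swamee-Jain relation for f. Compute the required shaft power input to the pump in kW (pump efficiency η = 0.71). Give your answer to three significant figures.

P_shaft ≈ 29.6 kW

V = 4Q/(πD²) = 0.8537 m/s; Re = 1.36×10^5; ε/D = 6.28×10^-4; f = 0.02026
h_f = f(L/D)V²/2g = 4.630 m
Total head H = z + h_f = 51.4 + 4.630 = 56.03 m
P_hyd = ρgQH = 999.7·9.81·0.0383·56.03 = 21.05 kW
P_shaft = P_hyd/η = 21.05/0.71 = 29.64 kW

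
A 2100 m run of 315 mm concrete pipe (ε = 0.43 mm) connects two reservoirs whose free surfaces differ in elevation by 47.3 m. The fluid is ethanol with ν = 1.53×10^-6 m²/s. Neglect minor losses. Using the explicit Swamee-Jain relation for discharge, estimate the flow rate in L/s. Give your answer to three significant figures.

Q ≈ 198 L/s

Swamee-Jain (Type II): Q = -0.965·√(gD⁵h_f/L)·ln[ε/(3.7D) + √(3.17ν²L/(gD³h_f))]
√(gD⁵h_f/L) = √(9.81·0.315⁵·47.3/2100) = 0.02618
ε/(3.7D) = 3.69×10^-4; √(3.17ν²L/(gD³h_f)) = 3.28×10^-5
Q = -0.965·0.02618·ln(4.017×10^-4) = 0.1975 m³/s
Check: V = 2.53 m/s, Re = 5.22×10^5, f = 0.02179, h_f = 47.6 m ≈ 47.3 m ✓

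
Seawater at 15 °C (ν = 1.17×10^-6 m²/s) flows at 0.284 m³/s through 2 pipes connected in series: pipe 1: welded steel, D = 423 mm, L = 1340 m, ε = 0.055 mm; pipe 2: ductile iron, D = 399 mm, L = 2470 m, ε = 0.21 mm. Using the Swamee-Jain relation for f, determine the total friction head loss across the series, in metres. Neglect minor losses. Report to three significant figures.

H ≈ 38.1 m

Pipe 1: V = 2.021 m/s, Re = 7.31×10^5, ε/D = 1.30×10^-4, f = 0.01428, h_1 = f(L/D)V²/2g = 9.417 m
Pipe 2: V = 2.271 m/s, Re = 7.75×10^5, ε/D = 5.26×10^-4, f = 0.01762, h_2 = f(L/D)V²/2g = 28.68 m
Series → Q common, losses add: H = Σh = 38.09 m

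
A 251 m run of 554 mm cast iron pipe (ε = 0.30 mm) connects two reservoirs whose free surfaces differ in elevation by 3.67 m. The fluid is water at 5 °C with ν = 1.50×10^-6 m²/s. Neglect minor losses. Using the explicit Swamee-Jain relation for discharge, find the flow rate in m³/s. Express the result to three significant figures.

Swamee-Jain (Type II): Q = -0.965·√(gD⁵h_f/L)·ln[ε/(3.7D) + √(3.17ν²L/(gD³h_f))]
√(gD⁵h_f/L) = √(9.81·0.554⁵·3.67/251) = 0.08652
ε/(3.7D) = 1.46×10^-4; √(3.17ν²L/(gD³h_f)) = 1.71×10^-5
Q = -0.965·0.08652·ln(1.635×10^-4) = 0.7279 m³/s
Check: V = 3.02 m/s, Re = 1.12×10^6, f = 0.01752, h_f = 3.69 m ≈ 3.67 m ✓

Q ≈ 0.728 m³/s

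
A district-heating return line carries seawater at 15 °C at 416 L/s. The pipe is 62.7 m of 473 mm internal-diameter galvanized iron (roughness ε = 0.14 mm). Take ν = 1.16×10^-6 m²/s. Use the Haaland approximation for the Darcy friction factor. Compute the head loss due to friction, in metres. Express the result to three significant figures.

V = 4Q/(πD²) = 4·0.416/(π·0.473²) = 2.367 m/s
Re = VD/ν = 2.367·0.473/1.16×10^-6 = 9.65×10^5 → turbulent
ε/D = 0.14/473 = 2.96×10^-4
Haaland: f = 0.01559
h_f = f(L/D)V²/(2g) = 0.01559·(62.7/0.473)·2.367²/(2·9.81) = 0.5902 m

h_f ≈ 0.590 m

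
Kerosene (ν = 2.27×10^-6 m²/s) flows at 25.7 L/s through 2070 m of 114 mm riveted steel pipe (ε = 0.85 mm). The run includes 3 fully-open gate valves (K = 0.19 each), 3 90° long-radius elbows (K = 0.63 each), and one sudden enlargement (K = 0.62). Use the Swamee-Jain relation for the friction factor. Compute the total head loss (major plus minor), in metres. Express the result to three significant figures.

H_L ≈ 208 m

V = 4Q/(πD²) = 2.518 m/s; V²/2g = 0.3231 m
Re = 1.26×10^5, ε/D = 0.00746 → f = 0.03520 (Swamee-Jain)
Major: h_f = f(L/D)·V²/2g = 0.03520·18158·0.3231 = 206.5 m
Minor: ΣK = 3.08; h_m = ΣK·V²/2g = 0.9952 m
Total H_L = 206.5 + 0.9952 = 207.5 m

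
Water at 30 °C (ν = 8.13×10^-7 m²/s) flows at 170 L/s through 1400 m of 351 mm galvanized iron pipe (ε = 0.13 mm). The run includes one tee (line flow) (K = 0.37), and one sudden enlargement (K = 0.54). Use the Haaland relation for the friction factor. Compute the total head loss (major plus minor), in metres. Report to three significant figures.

H_L ≈ 10.4 m

V = 4Q/(πD²) = 1.757 m/s; V²/2g = 0.1573 m
Re = 7.59×10^5, ε/D = 3.70×10^-4 → f = 0.01637 (Haaland)
Major: h_f = f(L/D)·V²/2g = 0.01637·3989·0.1573 = 10.27 m
Minor: ΣK = 0.910; h_m = ΣK·V²/2g = 0.1432 m
Total H_L = 10.27 + 0.1432 = 10.41 m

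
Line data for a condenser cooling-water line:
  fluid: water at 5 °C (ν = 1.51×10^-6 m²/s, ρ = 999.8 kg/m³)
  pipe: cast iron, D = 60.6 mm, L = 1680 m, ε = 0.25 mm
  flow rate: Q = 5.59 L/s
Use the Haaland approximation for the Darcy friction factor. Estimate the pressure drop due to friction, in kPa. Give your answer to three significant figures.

Δp ≈ 1560 kPa

V = 4Q/(πD²) = 4·0.00559/(π·0.0606²) = 1.938 m/s
Re = VD/ν = 1.938·0.0606/1.51×10^-6 = 7.78×10^4 → turbulent
ε/D = 0.25/60.6 = 0.00413
Haaland: f = 0.02995
h_f = f(L/D)V²/(2g) = 0.02995·(1680/0.0606)·1.938²/(2·9.81) = 159.0 m
Δp = ρg·h_f = 999.8·9.81·159.0 = 1559 kPa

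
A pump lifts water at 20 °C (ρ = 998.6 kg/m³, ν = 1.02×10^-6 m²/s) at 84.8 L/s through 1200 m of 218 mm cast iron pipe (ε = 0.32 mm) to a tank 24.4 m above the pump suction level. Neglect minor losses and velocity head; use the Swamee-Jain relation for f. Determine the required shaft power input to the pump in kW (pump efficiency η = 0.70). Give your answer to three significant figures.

V = 4Q/(πD²) = 2.272 m/s; Re = 4.86×10^5; ε/D = 0.00147; f = 0.02220
h_f = f(L/D)V²/2g = 32.14 m
Total head H = z + h_f = 24.4 + 32.14 = 56.54 m
P_hyd = ρgQH = 998.6·9.81·0.0848·56.54 = 46.97 kW
P_shaft = P_hyd/η = 46.97/0.70 = 67.10 kW

P_shaft ≈ 67.1 kW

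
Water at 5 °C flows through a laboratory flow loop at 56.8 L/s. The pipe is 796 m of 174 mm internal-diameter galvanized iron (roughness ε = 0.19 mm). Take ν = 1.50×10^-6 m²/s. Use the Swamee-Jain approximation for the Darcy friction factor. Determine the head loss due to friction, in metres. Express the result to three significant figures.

h_f ≈ 28.2 m

V = 4Q/(πD²) = 4·0.0568/(π·0.174²) = 2.389 m/s
Re = VD/ν = 2.389·0.174/1.50×10^-6 = 2.77×10^5 → turbulent
ε/D = 0.19/174 = 0.00109
Swamee-Jain: f = 0.02119
h_f = f(L/D)V²/(2g) = 0.02119·(796/0.174)·2.389²/(2·9.81) = 28.20 m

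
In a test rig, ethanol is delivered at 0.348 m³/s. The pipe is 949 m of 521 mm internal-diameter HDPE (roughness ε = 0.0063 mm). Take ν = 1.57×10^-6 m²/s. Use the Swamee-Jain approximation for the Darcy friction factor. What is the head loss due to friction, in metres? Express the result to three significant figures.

h_f ≈ 3.24 m

V = 4Q/(πD²) = 4·0.348/(π·0.521²) = 1.632 m/s
Re = VD/ν = 1.632·0.521/1.57×10^-6 = 5.42×10^5 → turbulent
ε/D = 0.0063/521 = 1.21×10^-5
Swamee-Jain: f = 0.01311
h_f = f(L/D)V²/(2g) = 0.01311·(949/0.521)·1.632²/(2·9.81) = 3.243 m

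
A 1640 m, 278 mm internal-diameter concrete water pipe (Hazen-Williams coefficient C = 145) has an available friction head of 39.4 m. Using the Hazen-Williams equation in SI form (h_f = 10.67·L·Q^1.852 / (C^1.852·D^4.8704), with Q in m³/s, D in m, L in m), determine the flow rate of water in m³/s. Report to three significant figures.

Rearranging: Q = [h_f·C^1.852·D^4.8704 / (10.67·L)]^(1/1.852)
Q = [39.4·145^1.852·0.278^4.8704 / (10.67·1640)]^0.540 = 0.1861 m³/s

Q ≈ 0.186 m³/s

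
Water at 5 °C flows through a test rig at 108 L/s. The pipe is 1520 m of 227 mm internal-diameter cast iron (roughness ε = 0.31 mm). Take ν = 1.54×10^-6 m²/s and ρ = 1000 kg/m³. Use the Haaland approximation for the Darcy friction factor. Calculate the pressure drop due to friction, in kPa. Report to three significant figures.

Δp ≈ 519 kPa

V = 4Q/(πD²) = 4·0.108/(π·0.227²) = 2.669 m/s
Re = VD/ν = 2.669·0.227/1.54×10^-6 = 3.93×10^5 → turbulent
ε/D = 0.31/227 = 0.00137
Haaland: f = 0.02179
h_f = f(L/D)V²/(2g) = 0.02179·(1520/0.227)·2.669²/(2·9.81) = 52.95 m
Δp = ρg·h_f = 1000·9.81·52.95 = 519.5 kPa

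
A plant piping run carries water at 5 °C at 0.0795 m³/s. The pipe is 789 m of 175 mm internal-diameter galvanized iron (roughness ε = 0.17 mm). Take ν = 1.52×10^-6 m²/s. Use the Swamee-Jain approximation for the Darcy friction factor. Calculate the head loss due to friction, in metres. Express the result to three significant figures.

V = 4Q/(πD²) = 4·0.0795/(π·0.175²) = 3.305 m/s
Re = VD/ν = 3.305·0.175/1.52×10^-6 = 3.81×10^5 → turbulent
ε/D = 0.17/175 = 9.71×10^-4
Swamee-Jain: f = 0.02042
h_f = f(L/D)V²/(2g) = 0.02042·(789/0.175)·3.305²/(2·9.81) = 51.27 m

h_f ≈ 51.3 m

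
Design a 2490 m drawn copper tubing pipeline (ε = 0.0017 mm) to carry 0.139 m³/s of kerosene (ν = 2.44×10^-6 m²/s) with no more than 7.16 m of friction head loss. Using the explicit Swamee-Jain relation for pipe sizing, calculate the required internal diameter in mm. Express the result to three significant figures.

Swamee-Jain (Type III): D = 0.66·[ε^1.25·(LQ²/(gh_f))^4.75 + ν·Q^9.4·(L/(gh_f))^5.2]^0.04
LQ²/(gh_f) = 0.6849; L/(gh_f) = 35.45
Term 1 = ε^1.25·(…)^4.75 = 1.02×10^-8; Term 2 = ν·Q^9.4·(…)^5.2 = 2.45×10^-6
D = 0.66·(1.02×10^-8 + 2.45×10^-6)^0.04 = 0.3937 m = 394 mm
Check: V = 1.14 m/s, Re = 1.84×10^5, f = 0.01582, h_f = 6.65 m ≈ 7.16 m ✓

D ≈ 394 mm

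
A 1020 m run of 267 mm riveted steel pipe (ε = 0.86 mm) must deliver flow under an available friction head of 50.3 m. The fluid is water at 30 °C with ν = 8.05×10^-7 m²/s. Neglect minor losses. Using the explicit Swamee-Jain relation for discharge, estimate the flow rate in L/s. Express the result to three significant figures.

Q ≈ 174 L/s

Swamee-Jain (Type II): Q = -0.965·√(gD⁵h_f/L)·ln[ε/(3.7D) + √(3.17ν²L/(gD³h_f))]
√(gD⁵h_f/L) = √(9.81·0.267⁵·50.3/1020) = 0.02562
ε/(3.7D) = 8.71×10^-4; √(3.17ν²L/(gD³h_f)) = 1.49×10^-5
Q = -0.965·0.02562·ln(8.855×10^-4) = 0.1738 m³/s
Check: V = 3.10 m/s, Re = 1.03×10^6, f = 0.02689, h_f = 50.4 m ≈ 50.3 m ✓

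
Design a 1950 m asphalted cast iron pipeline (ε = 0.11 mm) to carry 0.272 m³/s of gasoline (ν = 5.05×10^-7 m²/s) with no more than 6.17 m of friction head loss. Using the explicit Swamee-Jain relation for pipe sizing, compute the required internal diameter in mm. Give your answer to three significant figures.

D ≈ 498 mm

Swamee-Jain (Type III): D = 0.66·[ε^1.25·(LQ²/(gh_f))^4.75 + ν·Q^9.4·(L/(gh_f))^5.2]^0.04
LQ²/(gh_f) = 2.384; L/(gh_f) = 32.22
Term 1 = ε^1.25·(…)^4.75 = 6.97×10^-4; Term 2 = ν·Q^9.4·(…)^5.2 = 1.70×10^-4
D = 0.66·(6.97×10^-4 + 1.70×10^-4)^0.04 = 0.4978 m = 498 mm
Check: V = 1.40 m/s, Re = 1.38×10^6, f = 0.01477, h_f = 5.76 m ≈ 6.17 m ✓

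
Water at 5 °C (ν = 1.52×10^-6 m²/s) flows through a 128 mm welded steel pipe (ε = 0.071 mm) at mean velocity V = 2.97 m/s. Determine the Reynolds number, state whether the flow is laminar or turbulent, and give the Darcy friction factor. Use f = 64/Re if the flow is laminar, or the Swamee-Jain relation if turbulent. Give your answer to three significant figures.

Re ≈ 2.50×10^5; turbulent; f ≈ 0.0189

Re = VD/ν = 2.970·0.128/1.52×10^-6 = 2.50×10^5
Re > 4000 → turbulent; ε/D = 5.55×10^-4
Swamee-Jain: f = 0.01888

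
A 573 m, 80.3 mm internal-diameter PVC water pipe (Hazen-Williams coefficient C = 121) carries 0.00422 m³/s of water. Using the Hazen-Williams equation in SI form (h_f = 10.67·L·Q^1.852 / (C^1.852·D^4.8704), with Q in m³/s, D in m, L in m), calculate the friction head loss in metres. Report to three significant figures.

h_f = 10.67·573·0.00422^1.852 / (121^1.852·0.0803^4.8704) = 7.338 m

h_f ≈ 7.34 m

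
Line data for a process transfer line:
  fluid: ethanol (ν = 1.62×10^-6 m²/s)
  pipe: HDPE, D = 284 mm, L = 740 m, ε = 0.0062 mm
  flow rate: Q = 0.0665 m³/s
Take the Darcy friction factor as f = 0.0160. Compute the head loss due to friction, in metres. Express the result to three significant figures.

h_f ≈ 2.34 m

V = 4Q/(πD²) = 4·0.0665/(π·0.284²) = 1.050 m/s
h_f = f(L/D)V²/(2g) = 0.01600·(740/0.284)·1.050²/(2·9.81) = 2.342 m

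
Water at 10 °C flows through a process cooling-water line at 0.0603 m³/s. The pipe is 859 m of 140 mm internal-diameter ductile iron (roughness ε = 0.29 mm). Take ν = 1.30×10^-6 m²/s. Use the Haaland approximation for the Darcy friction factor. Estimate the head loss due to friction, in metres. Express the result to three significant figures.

V = 4Q/(πD²) = 4·0.0603/(π·0.140²) = 3.917 m/s
Re = VD/ν = 3.917·0.140/1.30×10^-6 = 4.22×10^5 → turbulent
ε/D = 0.29/140 = 0.00207
Haaland: f = 0.02406
h_f = f(L/D)V²/(2g) = 0.02406·(859/0.140)·3.917²/(2·9.81) = 115.5 m

h_f ≈ 115 m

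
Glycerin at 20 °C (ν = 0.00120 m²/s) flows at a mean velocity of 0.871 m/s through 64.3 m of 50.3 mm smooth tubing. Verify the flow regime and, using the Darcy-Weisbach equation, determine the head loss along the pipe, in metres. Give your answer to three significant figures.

h_f ≈ 86.6 m

Re = VD/ν = 0.871·0.05030/0.00120 = 36.5 → laminar (Re < 2300)
f = 64/Re = 1.753
h_f = f(L/D)V²/(2g) = 1.753·(64.3/0.05030)·0.871²/(2·9.81) = 86.65 m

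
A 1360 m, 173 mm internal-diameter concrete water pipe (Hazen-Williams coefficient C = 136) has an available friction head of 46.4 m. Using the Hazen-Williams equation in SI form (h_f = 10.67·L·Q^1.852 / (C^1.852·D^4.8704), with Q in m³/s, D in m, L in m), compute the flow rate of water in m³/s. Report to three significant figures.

Q ≈ 0.0606 m³/s

Rearranging: Q = [h_f·C^1.852·D^4.8704 / (10.67·L)]^(1/1.852)
Q = [46.4·136^1.852·0.173^4.8704 / (10.67·1360)]^0.540 = 0.06060 m³/s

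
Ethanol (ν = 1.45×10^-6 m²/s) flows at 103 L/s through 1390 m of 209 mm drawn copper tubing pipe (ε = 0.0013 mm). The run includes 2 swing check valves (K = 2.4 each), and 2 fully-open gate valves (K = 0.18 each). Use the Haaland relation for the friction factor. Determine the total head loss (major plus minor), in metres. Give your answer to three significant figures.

H_L ≈ 43.5 m

V = 4Q/(πD²) = 3.002 m/s; V²/2g = 0.4594 m
Re = 4.33×10^5, ε/D = 6.22×10^-6 → f = 0.01347 (Haaland)
Major: h_f = f(L/D)·V²/2g = 0.01347·6651·0.4594 = 41.16 m
Minor: ΣK = 5.16; h_m = ΣK·V²/2g = 2.371 m
Total H_L = 41.16 + 2.371 = 43.53 m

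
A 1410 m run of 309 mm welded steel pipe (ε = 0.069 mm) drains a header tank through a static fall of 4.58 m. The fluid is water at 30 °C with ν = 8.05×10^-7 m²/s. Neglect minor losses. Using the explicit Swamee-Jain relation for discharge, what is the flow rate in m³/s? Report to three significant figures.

Swamee-Jain (Type II): Q = -0.965·√(gD⁵h_f/L)·ln[ε/(3.7D) + √(3.17ν²L/(gD³h_f))]
√(gD⁵h_f/L) = √(9.81·0.309⁵·4.58/1410) = 0.009474
ε/(3.7D) = 6.04×10^-5; √(3.17ν²L/(gD³h_f)) = 4.67×10^-5
Q = -0.965·0.009474·ln(1.071×10^-4) = 0.08358 m³/s
Check: V = 1.11 m/s, Re = 4.28×10^5, f = 0.01593, h_f = 4.60 m ≈ 4.58 m ✓

Q ≈ 0.0836 m³/s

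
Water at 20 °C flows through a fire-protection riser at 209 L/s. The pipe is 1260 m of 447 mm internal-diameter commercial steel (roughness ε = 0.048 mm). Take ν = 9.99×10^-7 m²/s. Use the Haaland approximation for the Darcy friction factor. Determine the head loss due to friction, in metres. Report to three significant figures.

h_f ≈ 3.59 m

V = 4Q/(πD²) = 4·0.209/(π·0.447²) = 1.332 m/s
Re = VD/ν = 1.332·0.447/9.99×10^-7 = 5.96×10^5 → turbulent
ε/D = 0.048/447 = 1.07×10^-4
Haaland: f = 0.01408
h_f = f(L/D)V²/(2g) = 0.01408·(1260/0.447)·1.332²/(2·9.81) = 3.587 m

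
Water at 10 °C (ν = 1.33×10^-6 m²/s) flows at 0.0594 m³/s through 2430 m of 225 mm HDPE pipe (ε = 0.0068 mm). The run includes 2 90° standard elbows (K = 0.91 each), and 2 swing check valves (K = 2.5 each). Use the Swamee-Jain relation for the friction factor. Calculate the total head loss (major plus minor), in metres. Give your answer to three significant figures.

H_L ≈ 19.4 m

V = 4Q/(πD²) = 1.494 m/s; V²/2g = 0.1138 m
Re = 2.53×10^5, ε/D = 3.02×10^-5 → f = 0.01516 (Swamee-Jain)
Major: h_f = f(L/D)·V²/2g = 0.01516·10800·0.1138 = 18.63 m
Minor: ΣK = 6.82; h_m = ΣK·V²/2g = 0.7758 m
Total H_L = 18.63 + 0.7758 = 19.40 m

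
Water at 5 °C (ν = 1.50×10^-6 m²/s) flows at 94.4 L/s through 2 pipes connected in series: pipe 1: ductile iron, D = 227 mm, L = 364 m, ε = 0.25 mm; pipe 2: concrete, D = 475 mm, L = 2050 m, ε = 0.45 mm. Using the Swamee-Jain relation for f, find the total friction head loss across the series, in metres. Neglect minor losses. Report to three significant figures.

Pipe 1: V = 2.333 m/s, Re = 3.53×10^5, ε/D = 0.00110, f = 0.02102, h_1 = f(L/D)V²/2g = 9.348 m
Pipe 2: V = 0.5327 m/s, Re = 1.69×10^5, ε/D = 9.47×10^-4, f = 0.02122, h_2 = f(L/D)V²/2g = 1.325 m
Series → Q common, losses add: H = Σh = 10.67 m

H ≈ 10.7 m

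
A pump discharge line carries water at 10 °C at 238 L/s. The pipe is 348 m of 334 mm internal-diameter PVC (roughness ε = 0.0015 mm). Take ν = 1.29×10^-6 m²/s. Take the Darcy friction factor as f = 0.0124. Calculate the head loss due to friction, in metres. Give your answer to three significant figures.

h_f ≈ 4.86 m

V = 4Q/(πD²) = 4·0.238/(π·0.334²) = 2.716 m/s
h_f = f(L/D)V²/(2g) = 0.01240·(348/0.334)·2.716²/(2·9.81) = 4.859 m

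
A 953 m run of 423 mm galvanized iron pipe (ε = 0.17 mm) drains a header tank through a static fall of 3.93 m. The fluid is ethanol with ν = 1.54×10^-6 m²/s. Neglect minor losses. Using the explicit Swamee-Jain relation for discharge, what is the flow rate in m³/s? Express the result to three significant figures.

Q ≈ 0.198 m³/s

Swamee-Jain (Type II): Q = -0.965·√(gD⁵h_f/L)·ln[ε/(3.7D) + √(3.17ν²L/(gD³h_f))]
√(gD⁵h_f/L) = √(9.81·0.423⁵·3.93/953) = 0.02341
ε/(3.7D) = 1.09×10^-4; √(3.17ν²L/(gD³h_f)) = 4.96×10^-5
Q = -0.965·0.02341·ln(1.582×10^-4) = 0.1977 m³/s
Check: V = 1.41 m/s, Re = 3.86×10^5, f = 0.01741, h_f = 3.96 m ≈ 3.93 m ✓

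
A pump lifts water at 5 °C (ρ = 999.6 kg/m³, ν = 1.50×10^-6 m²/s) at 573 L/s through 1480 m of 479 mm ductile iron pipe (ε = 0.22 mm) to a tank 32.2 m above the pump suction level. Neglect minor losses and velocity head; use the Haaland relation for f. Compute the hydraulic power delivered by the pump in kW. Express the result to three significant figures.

V = 4Q/(πD²) = 3.180 m/s; Re = 1.02×10^6; ε/D = 4.59×10^-4; f = 0.01688
h_f = f(L/D)V²/2g = 26.88 m
Total head H = z + h_f = 32.2 + 26.88 = 59.08 m
P_hyd = ρgQH = 999.6·9.81·0.573·59.08 = 331.9 kW

P_hyd ≈ 332 kW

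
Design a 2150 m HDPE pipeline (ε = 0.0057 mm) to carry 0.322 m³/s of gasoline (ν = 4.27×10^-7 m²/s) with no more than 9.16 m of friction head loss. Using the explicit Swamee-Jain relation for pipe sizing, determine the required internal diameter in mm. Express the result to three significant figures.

Swamee-Jain (Type III): D = 0.66·[ε^1.25·(LQ²/(gh_f))^4.75 + ν·Q^9.4·(L/(gh_f))^5.2]^0.04
LQ²/(gh_f) = 2.481; L/(gh_f) = 23.93
Term 1 = ε^1.25·(…)^4.75 = 2.09×10^-5; Term 2 = ν·Q^9.4·(…)^5.2 = 1.49×10^-4
D = 0.66·(2.09×10^-5 + 1.49×10^-4)^0.04 = 0.4664 m = 466 mm
Check: V = 1.88 m/s, Re = 2.06×10^6, f = 0.01077, h_f = 8.99 m ≈ 9.16 m ✓

D ≈ 466 mm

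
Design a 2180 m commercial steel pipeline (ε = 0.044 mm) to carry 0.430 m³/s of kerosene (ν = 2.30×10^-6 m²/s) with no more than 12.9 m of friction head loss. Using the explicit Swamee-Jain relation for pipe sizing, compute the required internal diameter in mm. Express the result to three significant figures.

Swamee-Jain (Type III): D = 0.66·[ε^1.25·(LQ²/(gh_f))^4.75 + ν·Q^9.4·(L/(gh_f))^5.2]^0.04
LQ²/(gh_f) = 3.185; L/(gh_f) = 17.23
Term 1 = ε^1.25·(…)^4.75 = 8.79×10^-4; Term 2 = ν·Q^9.4·(…)^5.2 = 0.00221
D = 0.66·(8.79×10^-4 + 0.00221)^0.04 = 0.5238 m = 524 mm
Check: V = 2.00 m/s, Re = 4.54×10^5, f = 0.01445, h_f = 12.2 m ≈ 12.9 m ✓

D ≈ 524 mm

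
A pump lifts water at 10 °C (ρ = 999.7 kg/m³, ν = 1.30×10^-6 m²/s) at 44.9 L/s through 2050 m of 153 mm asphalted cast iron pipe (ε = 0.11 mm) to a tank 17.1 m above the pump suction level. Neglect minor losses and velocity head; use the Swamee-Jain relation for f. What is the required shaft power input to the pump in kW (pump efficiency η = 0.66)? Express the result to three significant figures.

V = 4Q/(πD²) = 2.442 m/s; Re = 2.87×10^5; ε/D = 7.19×10^-4; f = 0.01953
h_f = f(L/D)V²/2g = 79.56 m
Total head H = z + h_f = 17.1 + 79.56 = 96.66 m
P_hyd = ρgQH = 999.7·9.81·0.0449·96.66 = 42.56 kW
P_shaft = P_hyd/η = 42.56/0.66 = 64.49 kW

P_shaft ≈ 64.5 kW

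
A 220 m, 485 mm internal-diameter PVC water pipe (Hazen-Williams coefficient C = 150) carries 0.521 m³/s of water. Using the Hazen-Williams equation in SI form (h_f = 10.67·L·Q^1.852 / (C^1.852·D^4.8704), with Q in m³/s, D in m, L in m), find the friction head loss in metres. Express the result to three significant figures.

h_f = 10.67·220·0.521^1.852 / (150^1.852·0.485^4.8704) = 2.221 m

h_f ≈ 2.22 m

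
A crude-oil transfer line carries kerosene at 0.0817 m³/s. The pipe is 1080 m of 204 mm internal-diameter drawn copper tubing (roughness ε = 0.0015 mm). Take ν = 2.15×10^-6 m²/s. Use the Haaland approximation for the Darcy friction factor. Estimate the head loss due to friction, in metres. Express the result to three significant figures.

h_f ≈ 25.4 m

V = 4Q/(πD²) = 4·0.0817/(π·0.204²) = 2.500 m/s
Re = VD/ν = 2.500·0.204/2.15×10^-6 = 2.37×10^5 → turbulent
ε/D = 0.0015/204 = 7.35×10^-6
Haaland: f = 0.01505
h_f = f(L/D)V²/(2g) = 0.01505·(1080/0.204)·2.500²/(2·9.81) = 25.37 m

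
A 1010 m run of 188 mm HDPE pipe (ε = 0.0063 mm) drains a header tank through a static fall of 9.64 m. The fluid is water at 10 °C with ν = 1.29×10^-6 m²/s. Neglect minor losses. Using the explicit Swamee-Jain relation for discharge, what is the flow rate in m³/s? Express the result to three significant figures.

Q ≈ 0.0416 m³/s

Swamee-Jain (Type II): Q = -0.965·√(gD⁵h_f/L)·ln[ε/(3.7D) + √(3.17ν²L/(gD³h_f))]
√(gD⁵h_f/L) = √(9.81·0.188⁵·9.64/1010) = 0.004689
ε/(3.7D) = 9.06×10^-6; √(3.17ν²L/(gD³h_f)) = 9.21×10^-5
Q = -0.965·0.004689·ln(1.011×10^-4) = 0.04163 m³/s
Check: V = 1.50 m/s, Re = 2.19×10^5, f = 0.01559, h_f = 9.60 m ≈ 9.64 m ✓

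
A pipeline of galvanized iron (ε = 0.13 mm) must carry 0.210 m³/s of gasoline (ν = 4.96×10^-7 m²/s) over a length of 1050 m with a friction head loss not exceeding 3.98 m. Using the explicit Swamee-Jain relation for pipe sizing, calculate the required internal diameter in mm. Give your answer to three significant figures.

Swamee-Jain (Type III): D = 0.66·[ε^1.25·(LQ²/(gh_f))^4.75 + ν·Q^9.4·(L/(gh_f))^5.2]^0.04
LQ²/(gh_f) = 1.186; L/(gh_f) = 26.89
Term 1 = ε^1.25·(…)^4.75 = 3.12×10^-5; Term 2 = ν·Q^9.4·(…)^5.2 = 5.73×10^-6
D = 0.66·(3.12×10^-5 + 5.73×10^-6)^0.04 = 0.4388 m = 439 mm
Check: V = 1.39 m/s, Re = 1.23×10^6, f = 0.01559, h_f = 3.67 m ≈ 3.98 m ✓

D ≈ 439 mm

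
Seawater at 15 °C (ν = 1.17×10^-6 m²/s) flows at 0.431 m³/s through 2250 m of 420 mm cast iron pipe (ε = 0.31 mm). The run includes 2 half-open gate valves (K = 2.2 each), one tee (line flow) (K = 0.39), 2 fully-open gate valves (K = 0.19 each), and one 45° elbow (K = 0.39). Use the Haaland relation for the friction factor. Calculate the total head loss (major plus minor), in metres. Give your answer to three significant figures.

V = 4Q/(πD²) = 3.111 m/s; V²/2g = 0.4933 m
Re = 1.12×10^6, ε/D = 7.38×10^-4 → f = 0.01860 (Haaland)
Major: h_f = f(L/D)·V²/2g = 0.01860·5357·0.4933 = 49.14 m
Minor: ΣK = 5.56; h_m = ΣK·V²/2g = 2.743 m
Total H_L = 49.14 + 2.743 = 51.88 m

H_L ≈ 51.9 m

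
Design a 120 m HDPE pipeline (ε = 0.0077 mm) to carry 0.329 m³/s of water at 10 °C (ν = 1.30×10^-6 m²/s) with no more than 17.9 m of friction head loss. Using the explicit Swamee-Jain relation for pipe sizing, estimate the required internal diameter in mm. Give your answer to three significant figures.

D ≈ 236 mm

Swamee-Jain (Type III): D = 0.66·[ε^1.25·(LQ²/(gh_f))^4.75 + ν·Q^9.4·(L/(gh_f))^5.2]^0.04
LQ²/(gh_f) = 0.07397; L/(gh_f) = 0.6834
Term 1 = ε^1.25·(…)^4.75 = 1.72×10^-12; Term 2 = ν·Q^9.4·(…)^5.2 = 5.20×10^-12
D = 0.66·(1.72×10^-12 + 5.20×10^-12)^0.04 = 0.2361 m = 236 mm
Check: V = 7.51 m/s, Re = 1.36×10^6, f = 0.01190, h_f = 17.4 m ≈ 17.9 m ✓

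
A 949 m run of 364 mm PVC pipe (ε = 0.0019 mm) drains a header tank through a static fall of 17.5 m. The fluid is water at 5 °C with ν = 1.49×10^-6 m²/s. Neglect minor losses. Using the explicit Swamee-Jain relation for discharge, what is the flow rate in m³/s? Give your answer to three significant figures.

Swamee-Jain (Type II): Q = -0.965·√(gD⁵h_f/L)·ln[ε/(3.7D) + √(3.17ν²L/(gD³h_f))]
√(gD⁵h_f/L) = √(9.81·0.364⁵·17.5/949) = 0.03400
ε/(3.7D) = 1.41×10^-6; √(3.17ν²L/(gD³h_f)) = 2.84×10^-5
Q = -0.965·0.03400·ln(2.981×10^-5) = 0.3419 m³/s
Check: V = 3.29 m/s, Re = 8.03×10^5, f = 0.01216, h_f = 17.4 m ≈ 17.5 m ✓

Q ≈ 0.342 m³/s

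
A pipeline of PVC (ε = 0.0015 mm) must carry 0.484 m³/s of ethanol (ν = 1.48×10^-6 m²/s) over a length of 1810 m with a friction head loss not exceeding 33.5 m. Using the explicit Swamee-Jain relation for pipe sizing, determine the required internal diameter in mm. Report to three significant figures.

D ≈ 419 mm

Swamee-Jain (Type III): D = 0.66·[ε^1.25·(LQ²/(gh_f))^4.75 + ν·Q^9.4·(L/(gh_f))^5.2]^0.04
LQ²/(gh_f) = 1.290; L/(gh_f) = 5.508
Term 1 = ε^1.25·(…)^4.75 = 1.76×10^-7; Term 2 = ν·Q^9.4·(…)^5.2 = 1.15×10^-5
D = 0.66·(1.76×10^-7 + 1.15×10^-5)^0.04 = 0.4190 m = 419 mm
Check: V = 3.51 m/s, Re = 9.94×10^5, f = 0.01171, h_f = 31.8 m ≈ 33.5 m ✓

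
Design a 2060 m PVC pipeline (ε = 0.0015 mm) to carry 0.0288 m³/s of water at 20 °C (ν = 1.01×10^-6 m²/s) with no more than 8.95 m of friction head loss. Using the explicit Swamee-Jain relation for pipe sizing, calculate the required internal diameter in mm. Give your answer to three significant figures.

D ≈ 193 mm

Swamee-Jain (Type III): D = 0.66·[ε^1.25·(LQ²/(gh_f))^4.75 + ν·Q^9.4·(L/(gh_f))^5.2]^0.04
LQ²/(gh_f) = 0.01946; L/(gh_f) = 23.46
Term 1 = ε^1.25·(…)^4.75 = 3.92×10^-16; Term 2 = ν·Q^9.4·(…)^5.2 = 4.45×10^-14
D = 0.66·(3.92×10^-16 + 4.45×10^-14)^0.04 = 0.1930 m = 193 mm
Check: V = 0.984 m/s, Re = 1.88×10^5, f = 0.01579, h_f = 8.32 m ≈ 8.95 m ✓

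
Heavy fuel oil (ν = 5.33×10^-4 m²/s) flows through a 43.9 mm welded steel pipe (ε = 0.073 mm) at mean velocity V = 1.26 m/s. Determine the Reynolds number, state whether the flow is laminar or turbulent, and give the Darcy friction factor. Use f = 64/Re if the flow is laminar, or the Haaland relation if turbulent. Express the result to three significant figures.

Re ≈ 104; laminar; f = 64/Re ≈ 0.617

Re = VD/ν = 1.260·0.0439/5.33×10^-4 = 104
Re < 2300 → laminar → f = 64/Re = 0.6167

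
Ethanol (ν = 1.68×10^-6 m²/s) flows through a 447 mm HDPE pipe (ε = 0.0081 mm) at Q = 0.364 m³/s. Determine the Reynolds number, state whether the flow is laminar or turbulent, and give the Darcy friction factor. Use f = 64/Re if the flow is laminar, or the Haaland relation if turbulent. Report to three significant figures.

Re ≈ 6.17×10^5; turbulent; f ≈ 0.0128

V = 4Q/(πD²) = 2.320 m/s
Re = VD/ν = 2.320·0.447/1.68×10^-6 = 6.17×10^5
Re > 4000 → turbulent; ε/D = 1.81×10^-5
Haaland: f = 0.01283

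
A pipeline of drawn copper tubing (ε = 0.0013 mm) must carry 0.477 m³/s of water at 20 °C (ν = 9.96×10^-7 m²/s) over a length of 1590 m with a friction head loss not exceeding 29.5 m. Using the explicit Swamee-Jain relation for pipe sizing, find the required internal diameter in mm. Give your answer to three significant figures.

D ≈ 410 mm

Swamee-Jain (Type III): D = 0.66·[ε^1.25·(LQ²/(gh_f))^4.75 + ν·Q^9.4·(L/(gh_f))^5.2]^0.04
LQ²/(gh_f) = 1.250; L/(gh_f) = 5.494
Term 1 = ε^1.25·(…)^4.75 = 1.27×10^-7; Term 2 = ν·Q^9.4·(…)^5.2 = 6.67×10^-6
D = 0.66·(1.27×10^-7 + 6.67×10^-6)^0.04 = 0.4100 m = 410 mm
Check: V = 3.61 m/s, Re = 1.49×10^6, f = 0.01097, h_f = 28.3 m ≈ 29.5 m ✓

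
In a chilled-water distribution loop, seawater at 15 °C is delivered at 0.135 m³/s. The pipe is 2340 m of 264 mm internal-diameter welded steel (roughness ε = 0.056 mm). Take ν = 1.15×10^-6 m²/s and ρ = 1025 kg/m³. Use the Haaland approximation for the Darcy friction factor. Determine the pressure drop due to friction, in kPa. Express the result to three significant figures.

V = 4Q/(πD²) = 4·0.135/(π·0.264²) = 2.466 m/s
Re = VD/ν = 2.466·0.264/1.15×10^-6 = 5.66×10^5 → turbulent
ε/D = 0.056/264 = 2.12×10^-4
Haaland: f = 0.01525
h_f = f(L/D)V²/(2g) = 0.01525·(2340/0.264)·2.466²/(2·9.81) = 41.92 m
Δp = ρg·h_f = 1025·9.81·41.92 = 421.5 kPa

Δp ≈ 421 kPa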